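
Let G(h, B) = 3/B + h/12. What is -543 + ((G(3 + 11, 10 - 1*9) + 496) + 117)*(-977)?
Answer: -3621089/6 ≈ -6.0352e+5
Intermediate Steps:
G(h, B) = 3/B + h/12 (G(h, B) = 3/B + h*(1/12) = 3/B + h/12)
-543 + ((G(3 + 11, 10 - 1*9) + 496) + 117)*(-977) = -543 + (((3/(10 - 1*9) + (3 + 11)/12) + 496) + 117)*(-977) = -543 + (((3/(10 - 9) + (1/12)*14) + 496) + 117)*(-977) = -543 + (((3/1 + 7/6) + 496) + 117)*(-977) = -543 + (((3*1 + 7/6) + 496) + 117)*(-977) = -543 + (((3 + 7/6) + 496) + 117)*(-977) = -543 + ((25/6 + 496) + 117)*(-977) = -543 + (3001/6 + 117)*(-977) = -543 + (3703/6)*(-977) = -543 - 3617831/6 = -3621089/6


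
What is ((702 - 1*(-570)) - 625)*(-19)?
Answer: -12293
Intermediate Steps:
((702 - 1*(-570)) - 625)*(-19) = ((702 + 570) - 625)*(-19) = (1272 - 625)*(-19) = 647*(-19) = -12293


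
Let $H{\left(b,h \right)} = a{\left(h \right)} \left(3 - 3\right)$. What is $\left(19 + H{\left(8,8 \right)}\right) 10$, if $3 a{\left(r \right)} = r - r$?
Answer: $190$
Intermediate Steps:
$a{\left(r \right)} = 0$ ($a{\left(r \right)} = \frac{r - r}{3} = \frac{1}{3} \cdot 0 = 0$)
$H{\left(b,h \right)} = 0$ ($H{\left(b,h \right)} = 0 \left(3 - 3\right) = 0 \cdot 0 = 0$)
$\left(19 + H{\left(8,8 \right)}\right) 10 = \left(19 + 0\right) 10 = 19 \cdot 10 = 190$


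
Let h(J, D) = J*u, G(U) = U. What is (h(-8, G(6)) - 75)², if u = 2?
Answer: 8281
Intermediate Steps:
h(J, D) = 2*J (h(J, D) = J*2 = 2*J)
(h(-8, G(6)) - 75)² = (2*(-8) - 75)² = (-16 - 75)² = (-91)² = 8281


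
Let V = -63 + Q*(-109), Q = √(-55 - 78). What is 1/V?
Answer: I/(-63*I + 109*√133) ≈ -3.9769e-5 + 0.00079352*I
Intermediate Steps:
Q = I*√133 (Q = √(-133) = I*√133 ≈ 11.533*I)
V = -63 - 109*I*√133 (V = -63 + (I*√133)*(-109) = -63 - 109*I*√133 ≈ -63.0 - 1257.0*I)
1/V = 1/(-63 - 109*I*√133)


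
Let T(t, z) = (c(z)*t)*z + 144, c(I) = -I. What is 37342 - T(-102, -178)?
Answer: -3194570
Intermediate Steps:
T(t, z) = 144 - t*z**2 (T(t, z) = ((-z)*t)*z + 144 = (-t*z)*z + 144 = -t*z**2 + 144 = 144 - t*z**2)
37342 - T(-102, -178) = 37342 - (144 - 1*(-102)*(-178)**2) = 37342 - (144 - 1*(-102)*31684) = 37342 - (144 + 3231768) = 37342 - 1*3231912 = 37342 - 3231912 = -3194570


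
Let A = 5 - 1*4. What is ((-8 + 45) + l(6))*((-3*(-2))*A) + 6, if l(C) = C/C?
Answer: 234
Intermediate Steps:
l(C) = 1
A = 1 (A = 5 - 4 = 1)
((-8 + 45) + l(6))*((-3*(-2))*A) + 6 = ((-8 + 45) + 1)*(-3*(-2)*1) + 6 = (37 + 1)*(6*1) + 6 = 38*6 + 6 = 228 + 6 = 234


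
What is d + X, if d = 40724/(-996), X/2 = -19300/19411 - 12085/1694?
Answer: -4774260608/83547717 ≈ -57.144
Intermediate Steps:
X = -5454615/335533 (X = 2*(-19300/19411 - 12085/1694) = 2*(-5454615/671066) = -5454615/335533 ≈ -16.257)
d = -10181/249 (d = 40724*(-1/996) = -10181/249 ≈ -40.888)
d + X = -10181/249 - 5454615/335533 = -4774260608/83547717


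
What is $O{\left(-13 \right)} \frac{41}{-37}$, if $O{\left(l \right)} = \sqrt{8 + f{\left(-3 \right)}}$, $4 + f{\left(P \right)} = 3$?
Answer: $- \frac{41 \sqrt{7}}{37} \approx -2.9318$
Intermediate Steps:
$f{\left(P \right)} = -1$ ($f{\left(P \right)} = -4 + 3 = -1$)
$O{\left(l \right)} = \sqrt{7}$ ($O{\left(l \right)} = \sqrt{8 - 1} = \sqrt{7}$)
$O{\left(-13 \right)} \frac{41}{-37} = \sqrt{7} \frac{41}{-37} = \sqrt{7} \cdot 41 \left(- \frac{1}{37}\right) = \sqrt{7} \left(- \frac{41}{37}\right) = - \frac{41 \sqrt{7}}{37}$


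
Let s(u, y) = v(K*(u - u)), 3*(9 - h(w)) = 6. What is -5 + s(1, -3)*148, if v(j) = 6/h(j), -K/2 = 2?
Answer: 853/7 ≈ 121.86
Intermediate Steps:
K = -4 (K = -2*2 = -4)
h(w) = 7 (h(w) = 9 - 1/3*6 = 9 - 2 = 7)
v(j) = 6/7
s(u, y) = 6/7
-5 + s(1, -3)*148 = -5 + (6/7)*148 = -5 + 888/7 = 853/7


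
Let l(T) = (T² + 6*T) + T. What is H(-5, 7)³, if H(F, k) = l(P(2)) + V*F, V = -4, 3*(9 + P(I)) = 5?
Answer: 8242408/729 ≈ 11306.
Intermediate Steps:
P(I) = -22/3 (P(I) = -9 + (⅓)*5 = -9 + 5/3 = -22/3)
l(T) = T² + 7*T
H(F, k) = 22/9 - 4*F (H(F, k) = -22*(7 - 22/3)/3 - 4*F = -22/3*(-⅓) - 4*F = 22/9 - 4*F)
H(-5, 7)³ = (22/9 - 4*(-5))³ = (22/9 + 20)³ = (202/9)³ = 8242408/729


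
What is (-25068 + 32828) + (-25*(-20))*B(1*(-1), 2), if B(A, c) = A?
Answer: 7260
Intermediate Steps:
(-25068 + 32828) + (-25*(-20))*B(1*(-1), 2) = (-25068 + 32828) + (-25*(-20))*(1*(-1)) = 7760 + 500*(-1) = 7760 - 500 = 7260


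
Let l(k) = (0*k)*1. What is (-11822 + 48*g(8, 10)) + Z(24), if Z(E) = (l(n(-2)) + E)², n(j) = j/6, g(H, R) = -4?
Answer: -11438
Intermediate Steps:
n(j) = j/6 (n(j) = j*(⅙) = j/6)
l(k) = 0 (l(k) = 0*1 = 0)
Z(E) = E² (Z(E) = (0 + E)² = E²)
(-11822 + 48*g(8, 10)) + Z(24) = (-11822 + 48*(-4)) + 24² = (-11822 - 192) + 576 = -12014 + 576 = -11438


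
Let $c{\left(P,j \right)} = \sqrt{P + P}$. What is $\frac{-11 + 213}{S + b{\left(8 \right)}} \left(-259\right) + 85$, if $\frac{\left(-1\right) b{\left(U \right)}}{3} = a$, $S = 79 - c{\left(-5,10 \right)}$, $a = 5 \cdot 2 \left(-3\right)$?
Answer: $\frac{- 37953 i + 85 \sqrt{10}}{\sqrt{10} + 169 i} \approx -224.47 - 5.7906 i$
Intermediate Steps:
$c{\left(P,j \right)} = \sqrt{2} \sqrt{P}$ ($c{\left(P,j \right)} = \sqrt{2 P} = \sqrt{2} \sqrt{P}$)
$a = -30$ ($a = 10 \left(-3\right) = -30$)
$S = 79 - i \sqrt{10}$ ($S = 79 - \sqrt{2} \sqrt{-5} = 79 - \sqrt{2} i \sqrt{5} = 79 - i \sqrt{10} \approx 79.0 - 3.1623 i$)
$b{\left(U \right)} = 90$ ($b{\left(U \right)} = \left(-3\right) \left(-30\right) = 90$)
$\frac{-11 + 213}{S + b{\left(8 \right)}} \left(-259\right) + 85 = \frac{-11 + 213}{\left(79 - i \sqrt{10}\right) + 90} \left(-259\right) + 85 = \frac{202}{169 - i \sqrt{10}} \left(-259\right) + 85 = - \frac{52318}{169 - i \sqrt{10}} + 85 = 85 - \frac{52318}{169 - i \sqrt{10}}$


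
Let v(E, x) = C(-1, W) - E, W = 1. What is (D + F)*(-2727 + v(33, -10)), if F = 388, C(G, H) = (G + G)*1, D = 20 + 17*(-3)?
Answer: -986034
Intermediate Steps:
D = -31 (D = 20 - 51 = -31)
C(G, H) = 2*G (C(G, H) = (2*G)*1 = 2*G)
v(E, x) = -2 - E (v(E, x) = 2*(-1) - E = -2 - E)
(D + F)*(-2727 + v(33, -10)) = (-31 + 388)*(-2727 + (-2 - 1*33)) = 357*(-2727 + (-2 - 33)) = 357*(-2727 - 35) = 357*(-2762) = -986034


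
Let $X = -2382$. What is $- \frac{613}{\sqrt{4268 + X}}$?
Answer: $- \frac{613 \sqrt{1886}}{1886} \approx -14.115$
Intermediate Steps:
$- \frac{613}{\sqrt{4268 + X}} = - \frac{613}{\sqrt{4268 - 2382}} = - \frac{613}{\sqrt{1886}} = - 613 \frac{\sqrt{1886}}{1886} = - \frac{613 \sqrt{1886}}{1886}$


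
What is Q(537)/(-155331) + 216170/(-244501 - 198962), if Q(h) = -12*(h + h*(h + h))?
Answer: 37511399230/850414213 ≈ 44.110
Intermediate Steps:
Q(h) = -24*h² - 12*h (Q(h) = -12*(h + h*(2*h)) = -12*(h + 2*h²) = -24*h² - 12*h)
Q(537)/(-155331) + 216170/(-244501 - 198962) = -12*537*(1 + 2*537)/(-155331) + 216170/(-244501 - 198962) = -12*537*(1 + 1074)*(-1/155331) + 216170/(-443463) = -12*537*1075*(-1/155331) + 216170*(-1/443463) = -6927300*(-1/155331) - 216170/443463 = 769700/17259 - 216170/443463 = 37511399230/850414213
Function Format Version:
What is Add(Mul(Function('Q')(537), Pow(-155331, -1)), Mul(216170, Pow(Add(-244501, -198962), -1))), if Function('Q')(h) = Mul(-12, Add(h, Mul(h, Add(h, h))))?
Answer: Rational(37511399230, 850414213) ≈ 44.110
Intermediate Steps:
Function('Q')(h) = Add(Mul(-24, Pow(h, 2)), Mul(-12, h)) (Function('Q')(h) = Mul(-12, Add(h, Mul(h, Mul(2, h)))) = Mul(-12, Add(h, Mul(2, Pow(h, 2)))) = Add(Mul(-24, Pow(h, 2)), Mul(-12, h)))
Add(Mul(Function('Q')(537), Pow(-155331, -1)), Mul(216170, Pow(Add(-244501, -198962), -1))) = Add(Mul(Mul(-12, 537, Add(1, Mul(2, 537))), Pow(-155331, -1)), Mul(216170, Pow(Add(-244501, -198962), -1))) = Add(Mul(Mul(-12, 537, Add(1, 1074)), Rational(-1, 155331)), Mul(216170, Pow(-443463, -1))) = Add(Mul(Mul(-12, 537, 1075), Rational(-1, 155331)), Mul(216170, Rational(-1, 443463))) = Add(Mul(-6927300, Rational(-1, 155331)), Rational(-216170, 443463)) = Add(Rational(769700, 17259), Rational(-216170, 443463)) = Rational(37511399230, 850414213)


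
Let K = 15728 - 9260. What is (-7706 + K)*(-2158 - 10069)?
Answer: 15137026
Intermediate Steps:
K = 6468
(-7706 + K)*(-2158 - 10069) = (-7706 + 6468)*(-2158 - 10069) = -1238*(-12227) = 15137026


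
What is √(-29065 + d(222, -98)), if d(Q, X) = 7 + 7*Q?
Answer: 12*I*√191 ≈ 165.84*I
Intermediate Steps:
√(-29065 + d(222, -98)) = √(-29065 + (7 + 7*222)) = √(-29065 + (7 + 1554)) = √(-29065 + 1561) = √(-27504) = 12*I*√191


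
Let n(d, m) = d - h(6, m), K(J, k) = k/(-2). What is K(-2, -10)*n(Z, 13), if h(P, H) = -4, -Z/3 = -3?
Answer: 65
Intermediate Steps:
Z = 9 (Z = -3*(-3) = 9)
K(J, k) = -k/2 (K(J, k) = k*(-½) = -k/2)
n(d, m) = 4 + d (n(d, m) = d - 1*(-4) = d + 4 = 4 + d)
K(-2, -10)*n(Z, 13) = (-½*(-10))*(4 + 9) = 5*13 = 65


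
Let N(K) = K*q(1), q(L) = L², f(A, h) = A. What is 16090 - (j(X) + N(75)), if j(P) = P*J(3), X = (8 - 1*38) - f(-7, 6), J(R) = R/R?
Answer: 16038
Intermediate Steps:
J(R) = 1
X = -23 (X = (8 - 1*38) - 1*(-7) = (8 - 38) + 7 = -30 + 7 = -23)
j(P) = P (j(P) = P*1 = P)
N(K) = K (N(K) = K*1² = K*1 = K)
16090 - (j(X) + N(75)) = 16090 - (-23 + 75) = 16090 - 1*52 = 16090 - 52 = 16038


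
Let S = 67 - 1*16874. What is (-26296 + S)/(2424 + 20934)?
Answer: -43103/23358 ≈ -1.8453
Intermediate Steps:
S = -16807 (S = 67 - 16874 = -16807)
(-26296 + S)/(2424 + 20934) = (-26296 - 16807)/(2424 + 20934) = -43103/23358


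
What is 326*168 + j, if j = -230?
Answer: 54538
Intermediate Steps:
326*168 + j = 326*168 - 230 = 54768 - 230 = 54538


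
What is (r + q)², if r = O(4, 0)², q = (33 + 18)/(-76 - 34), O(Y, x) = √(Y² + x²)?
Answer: 2920681/12100 ≈ 241.38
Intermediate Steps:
q = -51/110 (q = 51/(-110) = 51*(-1/110) = -51/110 ≈ -0.46364)
r = 16 (r = (√(4² + 0²))² = (√(16 + 0))² = (√16)² = 4² = 16)
(r + q)² = (16 - 51/110)² = (1709/110)² = 2920681/12100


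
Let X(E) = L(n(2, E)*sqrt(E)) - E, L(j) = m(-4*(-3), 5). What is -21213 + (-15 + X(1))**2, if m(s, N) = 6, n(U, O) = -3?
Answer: -21113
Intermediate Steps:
L(j) = 6
X(E) = 6 - E
-21213 + (-15 + X(1))**2 = -21213 + (-15 + (6 - 1*1))**2 = -21213 + (-15 + (6 - 1))**2 = -21213 + (-15 + 5)**2 = -21213 + (-10)**2 = -21213 + 100 = -21113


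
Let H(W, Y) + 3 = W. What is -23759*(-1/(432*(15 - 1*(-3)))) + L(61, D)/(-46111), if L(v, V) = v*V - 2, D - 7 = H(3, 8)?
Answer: 1092246449/358559136 ≈ 3.0462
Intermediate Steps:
H(W, Y) = -3 + W
D = 7 (D = 7 + (-3 + 3) = 7 + 0 = 7)
L(v, V) = -2 + V*v (L(v, V) = V*v - 2 = -2 + V*v)
-23759*(-1/(432*(15 - 1*(-3)))) + L(61, D)/(-46111) = -23759*(-1/(432*(15 - 1*(-3)))) + (-2 + 7*61)/(-46111) = -23759*(-1/(432*(15 + 3))) + (-2 + 427)*(-1/46111) = -23759/(-16*18*27) + 425*(-1/46111) = -23759/((-288*27)) - 425/46111 = -23759/(-7776) - 425/46111 = -23759*(-1/7776) - 425/46111 = 23759/7776 - 425/46111 = 1092246449/358559136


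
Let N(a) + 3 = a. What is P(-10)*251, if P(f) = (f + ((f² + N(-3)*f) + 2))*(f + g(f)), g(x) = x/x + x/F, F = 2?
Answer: -534128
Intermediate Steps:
N(a) = -3 + a
g(x) = 1 + x/2 (g(x) = x/x + x/2 = 1 + x*(½) = 1 + x/2)
P(f) = (1 + 3*f/2)*(2 + f² - 5*f) (P(f) = (f + ((f² + (-3 - 3)*f) + 2))*(f + (1 + f/2)) = (f + ((f² - 6*f) + 2))*(1 + 3*f/2) = (f + (2 + f² - 6*f))*(1 + 3*f/2) = (2 + f² - 5*f)*(1 + 3*f/2) = (1 + 3*f/2)*(2 + f² - 5*f))
P(-10)*251 = (2 - 2*(-10) - 13/2*(-10)² + (3/2)*(-10)³)*251 = (2 + 20 - 13/2*100 + (3/2)*(-1000))*251 = (2 + 20 - 650 - 1500)*251 = -2128*251 = -534128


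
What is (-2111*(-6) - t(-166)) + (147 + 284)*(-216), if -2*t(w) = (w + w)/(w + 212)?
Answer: -1849973/23 ≈ -80434.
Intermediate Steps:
t(w) = -w/(212 + w) (t(w) = -(w + w)/(2*(w + 212)) = -2*w/(2*(212 + w)) = -w/(212 + w))
(-2111*(-6) - t(-166)) + (147 + 284)*(-216) = (-2111*(-6) - (-1)*(-166)/(212 - 166)) + (147 + 284)*(-216) = (12666 - (-1)*(-166)/46) + 431*(-216) = (12666 - (-1)*(-166)/46) - 93096 = (12666 - 1*83/23) - 93096 = (12666 - 83/23) - 93096 = 291235/23 - 93096 = -1849973/23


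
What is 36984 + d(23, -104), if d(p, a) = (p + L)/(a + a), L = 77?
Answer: 1923143/52 ≈ 36984.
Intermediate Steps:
d(p, a) = (77 + p)/(2*a) (d(p, a) = (p + 77)/(a + a) = (77 + p)/((2*a)) = (77 + p)*(1/(2*a)) = (77 + p)/(2*a))
36984 + d(23, -104) = 36984 + (½)*(77 + 23)/(-104) = 36984 + (½)*(-1/104)*100 = 36984 - 25/52 = 1923143/52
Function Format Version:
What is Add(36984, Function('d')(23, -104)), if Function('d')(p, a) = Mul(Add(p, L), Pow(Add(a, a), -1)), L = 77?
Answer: Rational(1923143, 52) ≈ 36984.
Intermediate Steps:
Function('d')(p, a) = Mul(Rational(1, 2), Pow(a, -1), Add(77, p)) (Function('d')(p, a) = Mul(Add(p, 77), Pow(Add(a, a), -1)) = Mul(Add(77, p), Pow(Mul(2, a), -1)) = Mul(Add(77, p), Mul(Rational(1, 2), Pow(a, -1))) = Mul(Rational(1, 2), Pow(a, -1), Add(77, p)))
Add(36984, Function('d')(23, -104)) = Add(36984, Mul(Rational(1, 2), Pow(-104, -1), Add(77, 23))) = Add(36984, Mul(Rational(1, 2), Rational(-1, 104), 100)) = Add(36984, Rational(-25, 52)) = Rational(1923143, 52)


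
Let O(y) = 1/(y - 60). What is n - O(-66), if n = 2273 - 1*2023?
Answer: 31501/126 ≈ 250.01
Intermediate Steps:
n = 250 (n = 2273 - 2023 = 250)
O(y) = 1/(-60 + y)
n - O(-66) = 250 - 1/(-60 - 66) = 250 - 1/(-126) = 250 - 1*(-1/126) = 250 + 1/126 = 31501/126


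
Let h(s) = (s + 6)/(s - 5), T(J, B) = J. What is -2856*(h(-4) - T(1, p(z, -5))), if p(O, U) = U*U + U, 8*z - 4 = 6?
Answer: 10472/3 ≈ 3490.7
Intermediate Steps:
z = 5/4 (z = ½ + (⅛)*6 = ½ + ¾ = 5/4 ≈ 1.2500)
p(O, U) = U + U² (p(O, U) = U² + U = U + U²)
h(s) = (6 + s)/(-5 + s)
-2856*(h(-4) - T(1, p(z, -5))) = -2856*((6 - 4)/(-5 - 4) - 1*1) = -2856*(2/(-9) - 1) = -2856*(-⅑*2 - 1) = -2856*(-2/9 - 1) = -2856*(-11/9) = 10472/3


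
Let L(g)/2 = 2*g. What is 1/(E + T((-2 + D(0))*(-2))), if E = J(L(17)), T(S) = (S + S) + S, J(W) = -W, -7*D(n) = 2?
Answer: -7/380 ≈ -0.018421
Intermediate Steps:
L(g) = 4*g (L(g) = 2*(2*g) = 4*g)
D(n) = -2/7 (D(n) = -1/7*2 = -2/7)
T(S) = 3*S (T(S) = 2*S + S = 3*S)
E = -68 (E = -4*17 = -1*68 = -68)
1/(E + T((-2 + D(0))*(-2))) = 1/(-68 + 3*((-2 - 2/7)*(-2))) = 1/(-68 + 3*(-16/7*(-2))) = 1/(-68 + 3*(32/7)) = 1/(-68 + 96/7) = 1/(-380/7) = -7/380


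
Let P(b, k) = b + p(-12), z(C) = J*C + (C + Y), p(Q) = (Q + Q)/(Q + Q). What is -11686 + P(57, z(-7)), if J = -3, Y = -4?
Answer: -11628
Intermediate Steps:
p(Q) = 1 (p(Q) = (2*Q)/((2*Q)) = (2*Q)*(1/(2*Q)) = 1)
z(C) = -4 - 2*C (z(C) = -3*C + (C - 4) = -3*C + (-4 + C) = -4 - 2*C)
P(b, k) = 1 + b (P(b, k) = b + 1 = 1 + b)
-11686 + P(57, z(-7)) = -11686 + (1 + 57) = -11686 + 58 = -11628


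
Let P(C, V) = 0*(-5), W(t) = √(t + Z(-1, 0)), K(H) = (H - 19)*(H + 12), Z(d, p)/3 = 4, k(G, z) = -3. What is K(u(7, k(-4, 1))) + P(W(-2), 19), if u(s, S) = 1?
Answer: -234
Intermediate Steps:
Z(d, p) = 12 (Z(d, p) = 3*4 = 12)
K(H) = (-19 + H)*(12 + H)
W(t) = √(12 + t) (W(t) = √(t + 12) = √(12 + t))
P(C, V) = 0
K(u(7, k(-4, 1))) + P(W(-2), 19) = (-228 + 1² - 7*1) + 0 = (-228 + 1 - 7) + 0 = -234 + 0 = -234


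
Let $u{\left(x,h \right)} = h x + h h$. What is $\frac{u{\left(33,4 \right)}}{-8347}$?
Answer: $- \frac{148}{8347} \approx -0.017731$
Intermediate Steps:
$u{\left(x,h \right)} = h^{2} + h x$ ($u{\left(x,h \right)} = h x + h^{2} = h^{2} + h x$)
$\frac{u{\left(33,4 \right)}}{-8347} = \frac{4 \left(4 + 33\right)}{-8347} = 4 \cdot 37 \left(- \frac{1}{8347}\right) = 148 \left(- \frac{1}{8347}\right) = - \frac{148}{8347}$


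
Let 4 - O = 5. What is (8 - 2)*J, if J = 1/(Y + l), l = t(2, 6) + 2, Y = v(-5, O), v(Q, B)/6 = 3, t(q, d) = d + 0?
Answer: 3/13 ≈ 0.23077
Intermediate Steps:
t(q, d) = d
O = -1 (O = 4 - 1*5 = 4 - 5 = -1)
v(Q, B) = 18 (v(Q, B) = 6*3 = 18)
Y = 18
l = 8 (l = 6 + 2 = 8)
J = 1/26 (J = 1/(18 + 8) = 1/26 ≈ 0.038462)
(8 - 2)*J = (8 - 2)*(1/26) = 6*(1/26) = 3/13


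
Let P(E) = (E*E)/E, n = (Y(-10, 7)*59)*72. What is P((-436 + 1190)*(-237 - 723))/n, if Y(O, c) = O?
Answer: 3016/177 ≈ 17.040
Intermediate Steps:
n = -42480 (n = -10*59*72 = -590*72 = -42480)
P(E) = E (P(E) = E²/E = E)
P((-436 + 1190)*(-237 - 723))/n = ((-436 + 1190)*(-237 - 723))/(-42480) = (754*(-960))*(-1/42480) = -723840*(-1/42480) = 3016/177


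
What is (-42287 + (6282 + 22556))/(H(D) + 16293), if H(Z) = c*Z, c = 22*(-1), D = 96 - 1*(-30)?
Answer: -4483/4507 ≈ -0.99467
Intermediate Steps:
D = 126 (D = 96 + 30 = 126)
c = -22
H(Z) = -22*Z
(-42287 + (6282 + 22556))/(H(D) + 16293) = (-42287 + (6282 + 22556))/(-22*126 + 16293) = (-42287 + 28838)/(-2772 + 16293) = -13449/13521 = -13449*1/13521 = -4483/4507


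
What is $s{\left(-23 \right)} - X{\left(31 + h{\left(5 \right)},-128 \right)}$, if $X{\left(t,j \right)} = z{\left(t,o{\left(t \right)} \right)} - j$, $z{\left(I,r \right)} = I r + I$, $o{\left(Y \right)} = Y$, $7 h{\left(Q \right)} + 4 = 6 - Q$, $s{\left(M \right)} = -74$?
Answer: $- \frac{57192}{49} \approx -1167.2$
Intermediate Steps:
$h{\left(Q \right)} = \frac{2}{7} - \frac{Q}{7}$ ($h{\left(Q \right)} = - \frac{4}{7} + \frac{6 - Q}{7} = - \frac{4}{7} - \left(- \frac{6}{7} + \frac{Q}{7}\right) = \frac{2}{7} - \frac{Q}{7}$)
$z{\left(I,r \right)} = I + I r$
$X{\left(t,j \right)} = - j + t \left(1 + t\right)$ ($X{\left(t,j \right)} = t \left(1 + t\right) - j = - j + t \left(1 + t\right)$)
$s{\left(-23 \right)} - X{\left(31 + h{\left(5 \right)},-128 \right)} = -74 - \left(\left(-1\right) \left(-128\right) + \left(31 + \left(\frac{2}{7} - \frac{5}{7}\right)\right) \left(1 + \left(31 + \left(\frac{2}{7} - \frac{5}{7}\right)\right)\right)\right) = -74 - \left(128 + \left(31 + \left(\frac{2}{7} - \frac{5}{7}\right)\right) \left(1 + \left(31 + \left(\frac{2}{7} - \frac{5}{7}\right)\right)\right)\right) = -74 - \left(128 + \left(31 - \frac{3}{7}\right) \left(1 + \left(31 - \frac{3}{7}\right)\right)\right) = -74 - \left(128 + \frac{214 \left(1 + \frac{214}{7}\right)}{7}\right) = -74 - \left(128 + \frac{214}{7} \cdot \frac{221}{7}\right) = -74 - \left(128 + \frac{47294}{49}\right) = -74 - \frac{53566}{49} = - \frac{57192}{49}$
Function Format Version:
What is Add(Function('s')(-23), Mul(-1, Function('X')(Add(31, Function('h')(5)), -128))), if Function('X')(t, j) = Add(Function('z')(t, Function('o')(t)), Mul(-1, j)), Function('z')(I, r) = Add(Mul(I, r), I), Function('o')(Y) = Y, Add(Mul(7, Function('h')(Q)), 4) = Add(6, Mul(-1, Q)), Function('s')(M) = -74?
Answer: Rational(-57192, 49) ≈ -1167.2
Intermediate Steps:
Function('h')(Q) = Add(Rational(2, 7), Mul(Rational(-1, 7), Q)) (Function('h')(Q) = Add(Rational(-4, 7), Mul(Rational(1, 7), Add(6, Mul(-1, Q)))) = Add(Rational(-4, 7), Add(Rational(6, 7), Mul(Rational(-1, 7), Q))) = Add(Rational(2, 7), Mul(Rational(-1, 7), Q)))
Function('z')(I, r) = Add(I, Mul(I, r))
Function('X')(t, j) = Add(Mul(-1, j), Mul(t, Add(1, t))) (Function('X')(t, j) = Add(Mul(t, Add(1, t)), Mul(-1, j)) = Add(Mul(-1, j), Mul(t, Add(1, t))))
Add(Function('s')(-23), Mul(-1, Function('X')(Add(31, Function('h')(5)), -128))) = Add(-74, Mul(-1, Add(Mul(-1, -128), Mul(Add(31, Add(Rational(2, 7), Mul(Rational(-1, 7), 5))), Add(1, Add(31, Add(Rational(2, 7), Mul(Rational(-1, 7), 5)))))))) = Add(-74, Mul(-1, Add(128, Mul(Add(31, Add(Rational(2, 7), Rational(-5, 7))), Add(1, Add(31, Add(Rational(2, 7), Rational(-5, 7)))))))) = Add(-74, Mul(-1, Add(128, Mul(Add(31, Rational(-3, 7)), Add(1, Add(31, Rational(-3, 7))))))) = Add(-74, Mul(-1, Add(128, Mul(Rational(214, 7), Add(1, Rational(214, 7)))))) = Add(-74, Mul(-1, Add(128, Mul(Rational(214, 7), Rational(221, 7))))) = Add(-74, Mul(-1, Add(128, Rational(47294, 49)))) = Add(-74, Mul(-1, Rational(53566, 49))) = Add(-74, Rational(-53566, 49)) = Rational(-57192, 49)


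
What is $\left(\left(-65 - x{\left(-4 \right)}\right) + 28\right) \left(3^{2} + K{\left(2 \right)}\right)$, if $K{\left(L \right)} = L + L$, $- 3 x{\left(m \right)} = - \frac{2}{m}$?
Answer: $- \frac{2873}{6} \approx -478.83$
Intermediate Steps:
$x{\left(m \right)} = \frac{2}{3 m}$ ($x{\left(m \right)} = - \frac{\left(-2\right) \frac{1}{m}}{3} = \frac{2}{3 m}$)
$K{\left(L \right)} = 2 L$
$\left(\left(-65 - x{\left(-4 \right)}\right) + 28\right) \left(3^{2} + K{\left(2 \right)}\right) = \left(\left(-65 - \frac{2}{3 \left(-4\right)}\right) + 28\right) \left(3^{2} + 2 \cdot 2\right) = \left(\left(-65 - \frac{2}{3} \left(- \frac{1}{4}\right)\right) + 28\right) \left(9 + 4\right) = \left(\left(-65 - - \frac{1}{6}\right) + 28\right) 13 = \left(\left(-65 + \frac{1}{6}\right) + 28\right) 13 = \left(- \frac{389}{6} + 28\right) 13 = \left(- \frac{221}{6}\right) 13 = - \frac{2873}{6}$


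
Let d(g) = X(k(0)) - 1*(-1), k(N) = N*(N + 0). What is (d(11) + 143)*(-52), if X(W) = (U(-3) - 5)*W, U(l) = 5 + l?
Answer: -7488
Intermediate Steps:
k(N) = N**2 (k(N) = N*N = N**2)
X(W) = -3*W (X(W) = ((5 - 3) - 5)*W = (2 - 5)*W = -3*W)
d(g) = 1 (d(g) = -3*0**2 - 1*(-1) = -3*0 + 1 = 0 + 1 = 1)
(d(11) + 143)*(-52) = (1 + 143)*(-52) = 144*(-52) = -7488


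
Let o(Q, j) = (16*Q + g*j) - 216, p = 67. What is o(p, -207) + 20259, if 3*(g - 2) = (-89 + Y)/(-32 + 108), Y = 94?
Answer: 1572931/76 ≈ 20696.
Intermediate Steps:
g = 461/228 (g = 2 + ((-89 + 94)/(-32 + 108))/3 = 2 + (5/76)/3 = 2 + (5*(1/76))/3 = 2 + (⅓)*(5/76) = 2 + 5/228 = 461/228 ≈ 2.0219)
o(Q, j) = -216 + 16*Q + 461*j/228 (o(Q, j) = (16*Q + 461*j/228) - 216 = -216 + 16*Q + 461*j/228)
o(p, -207) + 20259 = (-216 + 16*67 + (461/228)*(-207)) + 20259 = (-216 + 1072 - 31809/76) + 20259 = 33247/76 + 20259 = 1572931/76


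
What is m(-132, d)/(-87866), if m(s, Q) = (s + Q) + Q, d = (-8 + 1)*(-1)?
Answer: 59/43933 ≈ 0.0013430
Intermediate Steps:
d = 7 (d = -7*(-1) = 7)
m(s, Q) = s + 2*Q (m(s, Q) = (Q + s) + Q = s + 2*Q)
m(-132, d)/(-87866) = (-132 + 2*7)/(-87866) = (-132 + 14)*(-1/87866) = -118*(-1/87866) = 59/43933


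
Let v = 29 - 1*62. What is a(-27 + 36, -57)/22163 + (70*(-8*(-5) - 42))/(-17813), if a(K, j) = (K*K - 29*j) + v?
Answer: 33402733/394789519 ≈ 0.084609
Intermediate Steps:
v = -33 (v = 29 - 62 = -33)
a(K, j) = -33 + K² - 29*j (a(K, j) = (K*K - 29*j) - 33 = (K² - 29*j) - 33 = -33 + K² - 29*j)
a(-27 + 36, -57)/22163 + (70*(-8*(-5) - 42))/(-17813) = (-33 + (-27 + 36)² - 29*(-57))/22163 + (70*(-8*(-5) - 42))/(-17813) = (-33 + 9² + 1653)*(1/22163) + (70*(40 - 42))*(-1/17813) = (-33 + 81 + 1653)*(1/22163) + (70*(-2))*(-1/17813) = 1701*(1/22163) - 140*(-1/17813) = 1701/22163 + 140/17813 = 33402733/394789519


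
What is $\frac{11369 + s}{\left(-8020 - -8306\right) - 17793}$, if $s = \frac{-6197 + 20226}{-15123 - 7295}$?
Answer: $- \frac{254856213}{392471926} \approx -0.64936$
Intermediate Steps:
$s = - \frac{14029}{22418}$ ($s = \frac{14029}{-22418} = 14029 \left(- \frac{1}{22418}\right) = - \frac{14029}{22418} \approx -0.62579$)
$\frac{11369 + s}{\left(-8020 - -8306\right) - 17793} = \frac{11369 - \frac{14029}{22418}}{\left(-8020 - -8306\right) - 17793} = \frac{254856213}{22418 \left(\left(-8020 + 8306\right) - 17793\right)} = \frac{254856213}{22418 \left(286 - 17793\right)} = \frac{254856213}{22418 \left(-17507\right)} = \frac{254856213}{22418} \left(- \frac{1}{17507}\right) = - \frac{254856213}{392471926}$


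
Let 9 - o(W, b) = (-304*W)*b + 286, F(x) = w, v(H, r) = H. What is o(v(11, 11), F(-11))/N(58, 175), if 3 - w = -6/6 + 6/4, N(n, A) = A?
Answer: 8083/175 ≈ 46.189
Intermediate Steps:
w = 5/2 (w = 3 - (-6/6 + 6/4) = 3 - (-6*⅙ + 6*(¼)) = 3 - (-1 + 3/2) = 3 - 1*½ = 3 - ½ = 5/2 ≈ 2.5000)
F(x) = 5/2
o(W, b) = -277 + 304*W*b (o(W, b) = 9 - ((-304*W)*b + 286) = 9 - (-304*W*b + 286) = 9 - (286 - 304*W*b) = 9 + (-286 + 304*W*b) = -277 + 304*W*b)
o(v(11, 11), F(-11))/N(58, 175) = (-277 + 304*11*(5/2))/175 = (-277 + 8360)*(1/175) = 8083*(1/175) = 8083/175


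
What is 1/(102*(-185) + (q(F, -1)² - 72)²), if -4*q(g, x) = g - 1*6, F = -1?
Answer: -256/3614111 ≈ -7.0833e-5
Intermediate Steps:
q(g, x) = 3/2 - g/4 (q(g, x) = -(g - 1*6)/4 = -(g - 6)/4 = -(-6 + g)/4 = 3/2 - g/4)
1/(102*(-185) + (q(F, -1)² - 72)²) = 1/(102*(-185) + ((3/2 - ¼*(-1))² - 72)²) = 1/(-18870 + ((3/2 + ¼)² - 72)²) = 1/(-18870 + ((7/4)² - 72)²) = 1/(-18870 + (49/16 - 72)²) = 1/(-18870 + (-1103/16)²) = 1/(-18870 + 1216609/256) = 1/(-3614111/256) = -256/3614111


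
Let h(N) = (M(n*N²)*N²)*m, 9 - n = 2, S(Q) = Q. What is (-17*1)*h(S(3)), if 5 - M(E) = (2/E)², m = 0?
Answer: 0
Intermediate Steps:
n = 7 (n = 9 - 1*2 = 9 - 2 = 7)
M(E) = 5 - 4/E² (M(E) = 5 - (2/E)² = 5 - 4/E²)
h(N) = 0 (h(N) = ((5 - 4*1/(49*N⁴))*N²)*0 = ((5 - 4/(49*N⁴))*N²)*0 = (N²*(5 - 4/(49*N⁴)))*0 = 0)
(-17*1)*h(S(3)) = -17*1*0 = -17*0 = 0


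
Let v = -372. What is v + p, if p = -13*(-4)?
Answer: -320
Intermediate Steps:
p = 52
v + p = -372 + 52 = -320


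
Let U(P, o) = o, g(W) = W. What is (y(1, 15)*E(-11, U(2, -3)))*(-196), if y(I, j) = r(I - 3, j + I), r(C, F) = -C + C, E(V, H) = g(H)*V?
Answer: 0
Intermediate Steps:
E(V, H) = H*V
r(C, F) = 0
y(I, j) = 0
(y(1, 15)*E(-11, U(2, -3)))*(-196) = (0*(-3*(-11)))*(-196) = (0*33)*(-196) = 0*(-196) = 0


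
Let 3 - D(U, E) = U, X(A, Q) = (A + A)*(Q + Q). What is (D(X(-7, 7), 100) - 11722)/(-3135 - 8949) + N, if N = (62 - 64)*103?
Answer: -825927/4028 ≈ -205.05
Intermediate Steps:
X(A, Q) = 4*A*Q (X(A, Q) = (2*A)*(2*Q) = 4*A*Q)
D(U, E) = 3 - U
N = -206 (N = -2*103 = -206)
(D(X(-7, 7), 100) - 11722)/(-3135 - 8949) + N = ((3 - 4*(-7)*7) - 11722)/(-3135 - 8949) - 206 = ((3 - 1*(-196)) - 11722)/(-12084) - 206 = ((3 + 196) - 11722)*(-1/12084) - 206 = (199 - 11722)*(-1/12084) - 206 = -11523*(-1/12084) - 206 = 3841/4028 - 206 = -825927/4028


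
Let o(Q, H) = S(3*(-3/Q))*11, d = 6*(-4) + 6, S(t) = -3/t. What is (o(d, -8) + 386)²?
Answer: 102400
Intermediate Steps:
d = -18 (d = -24 + 6 = -18)
o(Q, H) = 11*Q/3 (o(Q, H) = -3*(-Q/9)*11 = -(-1)*Q/3*11 = (Q/3)*11 = 11*Q/3)
(o(d, -8) + 386)² = ((11/3)*(-18) + 386)² = (-66 + 386)² = 320² = 102400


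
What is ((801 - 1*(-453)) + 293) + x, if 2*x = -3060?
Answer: 17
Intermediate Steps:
x = -1530 (x = (½)*(-3060) = -1530)
((801 - 1*(-453)) + 293) + x = ((801 - 1*(-453)) + 293) - 1530 = ((801 + 453) + 293) - 1530 = (1254 + 293) - 1530 = 1547 - 1530 = 17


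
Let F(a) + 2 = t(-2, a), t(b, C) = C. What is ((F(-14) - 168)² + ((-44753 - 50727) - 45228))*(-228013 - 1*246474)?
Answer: 50699884924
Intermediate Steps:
F(a) = -2 + a
((F(-14) - 168)² + ((-44753 - 50727) - 45228))*(-228013 - 1*246474) = (((-2 - 14) - 168)² + ((-44753 - 50727) - 45228))*(-228013 - 1*246474) = ((-16 - 168)² + (-95480 - 45228))*(-228013 - 246474) = ((-184)² - 140708)*(-474487) = (33856 - 140708)*(-474487) = -106852*(-474487) = 50699884924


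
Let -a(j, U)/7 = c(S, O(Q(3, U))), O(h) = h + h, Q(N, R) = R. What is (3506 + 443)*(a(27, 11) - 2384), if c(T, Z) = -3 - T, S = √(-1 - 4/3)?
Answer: -9331487 + 27643*I*√21/3 ≈ -9.3315e+6 + 42225.0*I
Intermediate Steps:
O(h) = 2*h
S = I*√21/3 (S = √(-1 - 4*⅓) = √(-1 - 4/3) = √(-7/3) = I*√21/3 ≈ 1.5275*I)
a(j, U) = 21 + 7*I*√21/3 (a(j, U) = -7*(-3 - I*√21/3) = 21 + 7*I*√21/3)
(3506 + 443)*(a(27, 11) - 2384) = (3506 + 443)*((21 + 7*I*√21/3) - 2384) = 3949*(-2363 + 7*I*√21/3) = -9331487 + 27643*I*√21/3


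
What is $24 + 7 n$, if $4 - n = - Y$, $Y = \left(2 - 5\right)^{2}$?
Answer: $115$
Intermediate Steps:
$Y = 9$ ($Y = \left(-3\right)^{2} = 9$)
$n = 13$ ($n = 4 - \left(-1\right) 9 = 4 - -9 = 4 + 9 = 13$)
$24 + 7 n = 24 + 7 \cdot 13 = 24 + 91 = 115$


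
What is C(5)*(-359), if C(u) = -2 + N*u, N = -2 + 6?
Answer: -6462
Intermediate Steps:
N = 4
C(u) = -2 + 4*u
C(5)*(-359) = (-2 + 4*5)*(-359) = (-2 + 20)*(-359) = 18*(-359) = -6462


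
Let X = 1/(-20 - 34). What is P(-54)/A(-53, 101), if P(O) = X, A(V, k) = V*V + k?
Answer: -1/157140 ≈ -6.3637e-6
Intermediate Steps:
A(V, k) = k + V² (A(V, k) = V² + k = k + V²)
X = -1/54 (X = 1/(-54) = -1/54 ≈ -0.018519)
P(O) = -1/54
P(-54)/A(-53, 101) = -1/(54*(101 + (-53)²)) = -1/(54*(101 + 2809)) = -1/54/2910 = -1/54*1/2910 = -1/157140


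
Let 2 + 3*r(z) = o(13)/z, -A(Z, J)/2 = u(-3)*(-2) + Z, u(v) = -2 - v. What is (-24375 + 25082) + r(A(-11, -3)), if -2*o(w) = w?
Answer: 2825/4 ≈ 706.25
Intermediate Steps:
o(w) = -w/2
A(Z, J) = 4 - 2*Z (A(Z, J) = -2*((-2 - 1*(-3))*(-2) + Z) = -2*((-2 + 3)*(-2) + Z) = -2*(1*(-2) + Z) = -2*(-2 + Z) = 4 - 2*Z)
r(z) = -⅔ - 13/(6*z) (r(z) = -⅔ + ((-½*13)/z)/3 = -⅔ + (-13/(2*z))/3 = -⅔ - 13/(6*z))
(-24375 + 25082) + r(A(-11, -3)) = (-24375 + 25082) + (-13 - 4*(4 - 2*(-11)))/(6*(4 - 2*(-11))) = 707 + (-13 - 4*(4 + 22))/(6*(4 + 22)) = 707 + (⅙)*(-13 - 4*26)/26 = 707 + (⅙)*(1/26)*(-13 - 104) = 707 + (⅙)*(1/26)*(-117) = 707 - ¾ = 2825/4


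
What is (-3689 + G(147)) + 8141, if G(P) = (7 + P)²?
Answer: 28168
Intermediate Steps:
(-3689 + G(147)) + 8141 = (-3689 + (7 + 147)²) + 8141 = (-3689 + 154²) + 8141 = (-3689 + 23716) + 8141 = 20027 + 8141 = 28168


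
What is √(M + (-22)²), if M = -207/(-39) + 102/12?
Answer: 43*√182/26 ≈ 22.312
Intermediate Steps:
M = 359/26 (M = -207*(-1/39) + 102*(1/12) = 69/13 + 17/2 = 359/26 ≈ 13.808)
√(M + (-22)²) = √(359/26 + (-22)²) = √(359/26 + 484) = √(12943/26) = 43*√182/26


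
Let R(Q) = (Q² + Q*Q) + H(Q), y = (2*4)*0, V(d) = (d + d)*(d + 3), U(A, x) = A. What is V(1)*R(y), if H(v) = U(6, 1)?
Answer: 48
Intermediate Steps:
V(d) = 2*d*(3 + d) (V(d) = (2*d)*(3 + d) = 2*d*(3 + d))
y = 0 (y = 8*0 = 0)
H(v) = 6
R(Q) = 6 + 2*Q² (R(Q) = (Q² + Q*Q) + 6 = (Q² + Q²) + 6 = 2*Q² + 6 = 6 + 2*Q²)
V(1)*R(y) = (2*1*(3 + 1))*(6 + 2*0²) = (2*1*4)*(6 + 2*0) = 8*(6 + 0) = 8*6 = 48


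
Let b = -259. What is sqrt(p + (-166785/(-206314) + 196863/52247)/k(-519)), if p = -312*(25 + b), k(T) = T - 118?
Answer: 3*sqrt(46185334641323644806321834)/75455012906 ≈ 270.20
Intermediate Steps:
k(T) = -118 + T
p = 73008 (p = -312*(25 - 259) = -312*(-234) = 73008)
sqrt(p + (-166785/(-206314) + 196863/52247)/k(-519)) = sqrt(73008 + (-166785/(-206314) + 196863/52247)/(-118 - 519)) = sqrt(73008 + (-166785*(-1/206314) + 196863*(1/52247))/(-637)) = sqrt(73008 + (166785/206314 + 196863/52247)*(-1/637)) = sqrt(73008 + (49329608877/10779287558)*(-1/637)) = sqrt(73008 - 49329608877/6866406174446) = sqrt(501302532654344691/6866406174446) = 3*sqrt(46185334641323644806321834)/75455012906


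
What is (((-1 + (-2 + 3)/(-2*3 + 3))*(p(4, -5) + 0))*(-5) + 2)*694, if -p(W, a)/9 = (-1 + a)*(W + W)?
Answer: 2000108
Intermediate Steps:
p(W, a) = -18*W*(-1 + a) (p(W, a) = -9*(-1 + a)*(W + W) = -9*(-1 + a)*2*W = -18*W*(-1 + a))
(((-1 + (-2 + 3)/(-2*3 + 3))*(p(4, -5) + 0))*(-5) + 2)*694 = (((-1 + (-2 + 3)/(-2*3 + 3))*(18*4*(1 - 1*(-5)) + 0))*(-5) + 2)*694 = (((-1 + 1/(-6 + 3))*(18*4*(1 + 5) + 0))*(-5) + 2)*694 = (((-1 + 1/(-3))*(18*4*6 + 0))*(-5) + 2)*694 = (((-1 + 1*(-⅓))*(432 + 0))*(-5) + 2)*694 = (((-1 - ⅓)*432)*(-5) + 2)*694 = (-4/3*432*(-5) + 2)*694 = (-576*(-5) + 2)*694 = (2880 + 2)*694 = 2882*694 = 2000108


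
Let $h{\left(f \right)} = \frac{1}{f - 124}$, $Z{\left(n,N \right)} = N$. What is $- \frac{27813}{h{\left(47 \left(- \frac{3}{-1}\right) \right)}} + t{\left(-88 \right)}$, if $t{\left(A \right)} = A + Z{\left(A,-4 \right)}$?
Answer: $-472913$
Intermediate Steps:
$t{\left(A \right)} = -4 + A$ ($t{\left(A \right)} = A - 4 = -4 + A$)
$h{\left(f \right)} = \frac{1}{-124 + f}$
$- \frac{27813}{h{\left(47 \left(- \frac{3}{-1}\right) \right)}} + t{\left(-88 \right)} = - \frac{27813}{\frac{1}{-124 + 47 \left(- \frac{3}{-1}\right)}} - 92 = - \frac{27813}{\frac{1}{-124 + 47 \left(\left(-3\right) \left(-1\right)\right)}} - 92 = - \frac{27813}{\frac{1}{-124 + 47 \cdot 3}} - 92 = - \frac{27813}{\frac{1}{-124 + 141}} - 92 = - \frac{27813}{\frac{1}{17}} - 92 = - 27813 \frac{1}{\frac{1}{17}} - 92 = \left(-27813\right) 17 - 92 = -472821 - 92 = -472913$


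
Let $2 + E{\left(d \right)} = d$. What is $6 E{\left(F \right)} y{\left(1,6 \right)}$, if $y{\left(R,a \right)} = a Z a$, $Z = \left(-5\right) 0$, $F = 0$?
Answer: $0$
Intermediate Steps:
$E{\left(d \right)} = -2 + d$
$Z = 0$
$y{\left(R,a \right)} = 0$ ($y{\left(R,a \right)} = a 0 a = 0 a = 0$)
$6 E{\left(F \right)} y{\left(1,6 \right)} = 6 \left(-2 + 0\right) 0 = 6 \left(-2\right) 0 = \left(-12\right) 0 = 0$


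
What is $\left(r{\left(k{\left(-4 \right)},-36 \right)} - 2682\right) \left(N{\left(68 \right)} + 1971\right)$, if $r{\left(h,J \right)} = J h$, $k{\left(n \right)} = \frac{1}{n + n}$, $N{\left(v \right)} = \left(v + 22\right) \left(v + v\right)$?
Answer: $- \frac{76099905}{2} \approx -3.805 \cdot 10^{7}$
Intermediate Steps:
$N{\left(v \right)} = 2 v \left(22 + v\right)$ ($N{\left(v \right)} = \left(22 + v\right) 2 v = 2 v \left(22 + v\right)$)
$k{\left(n \right)} = \frac{1}{2 n}$
$\left(r{\left(k{\left(-4 \right)},-36 \right)} - 2682\right) \left(N{\left(68 \right)} + 1971\right) = \left(- 36 \frac{1}{2 \left(-4\right)} - 2682\right) \left(2 \cdot 68 \left(22 + 68\right) + 1971\right) = \left(- 36 \cdot \frac{1}{2} \left(- \frac{1}{4}\right) - 2682\right) \left(2 \cdot 68 \cdot 90 + 1971\right) = \left(\left(-36\right) \left(- \frac{1}{8}\right) - 2682\right) \left(12240 + 1971\right) = \left(\frac{9}{2} - 2682\right) 14211 = \left(- \frac{5355}{2}\right) 14211 = - \frac{76099905}{2}$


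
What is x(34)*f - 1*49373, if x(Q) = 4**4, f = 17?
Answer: -45021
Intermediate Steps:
x(Q) = 256
x(34)*f - 1*49373 = 256*17 - 1*49373 = 4352 - 49373 = -45021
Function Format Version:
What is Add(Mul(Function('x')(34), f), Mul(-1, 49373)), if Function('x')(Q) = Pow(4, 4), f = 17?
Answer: -45021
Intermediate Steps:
Function('x')(Q) = 256
Add(Mul(Function('x')(34), f), Mul(-1, 49373)) = Add(Mul(256, 17), Mul(-1, 49373)) = Add(4352, -49373) = -45021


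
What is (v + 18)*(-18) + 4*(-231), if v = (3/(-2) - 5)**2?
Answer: -4017/2 ≈ -2008.5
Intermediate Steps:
v = 169/4 (v = (3*(-1/2) - 5)**2 = (-3/2 - 5)**2 = (-13/2)**2 = 169/4 ≈ 42.250)
(v + 18)*(-18) + 4*(-231) = (169/4 + 18)*(-18) + 4*(-231) = (241/4)*(-18) - 924 = -2169/2 - 924 = -4017/2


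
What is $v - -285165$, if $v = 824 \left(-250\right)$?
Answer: $79165$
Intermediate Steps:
$v = -206000$
$v - -285165 = -206000 - -285165 = -206000 + 285165 = 79165$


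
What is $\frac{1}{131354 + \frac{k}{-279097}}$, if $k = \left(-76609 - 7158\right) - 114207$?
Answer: $\frac{39871}{5237243616} \approx 7.613 \cdot 10^{-6}$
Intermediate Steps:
$k = -197974$ ($k = -83767 - 114207 = -197974$)
$\frac{1}{131354 + \frac{k}{-279097}} = \frac{1}{131354 - \frac{197974}{-279097}} = \frac{1}{131354 - - \frac{28282}{39871}} = \frac{1}{131354 + \frac{28282}{39871}} = \frac{1}{\frac{5237243616}{39871}} = \frac{39871}{5237243616}$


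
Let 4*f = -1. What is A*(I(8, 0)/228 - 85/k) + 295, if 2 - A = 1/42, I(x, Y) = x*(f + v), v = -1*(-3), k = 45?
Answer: 4186501/14364 ≈ 291.46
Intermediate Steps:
f = -¼ (f = (¼)*(-1) = -¼ ≈ -0.25000)
v = 3
I(x, Y) = 11*x/4 (I(x, Y) = x*(-¼ + 3) = x*(11/4) = 11*x/4)
A = 83/42 (A = 2 - 1/42 = 83/42 ≈ 1.9762)
A*(I(8, 0)/228 - 85/k) + 295 = 83*(((11/4)*8)/228 - 85/45)/42 + 295 = 83*(22*(1/228) - 85*1/45)/42 + 295 = 83*(11/114 - 17/9)/42 + 295 = (83/42)*(-613/342) + 295 = -50879/14364 + 295 = 4186501/14364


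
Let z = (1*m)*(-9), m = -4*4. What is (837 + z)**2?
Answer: 962361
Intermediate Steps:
m = -16
z = 144 (z = (1*(-16))*(-9) = -16*(-9) = 144)
(837 + z)**2 = (837 + 144)**2 = 981**2 = 962361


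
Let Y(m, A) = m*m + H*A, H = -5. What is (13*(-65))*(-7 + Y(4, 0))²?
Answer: -68445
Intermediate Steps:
Y(m, A) = m² - 5*A (Y(m, A) = m*m - 5*A = m² - 5*A)
(13*(-65))*(-7 + Y(4, 0))² = (13*(-65))*(-7 + (4² - 5*0))² = -845*(-7 + (16 + 0))² = -845*(-7 + 16)² = -845*9² = -845*81 = -68445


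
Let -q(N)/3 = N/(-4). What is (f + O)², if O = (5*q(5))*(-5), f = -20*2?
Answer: 286225/16 ≈ 17889.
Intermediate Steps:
q(N) = 3*N/4 (q(N) = -3*N/(-4) = -3*N*(-1)/4 = -(-3)*N/4 = 3*N/4)
f = -40
O = -375/4 (O = (5*((¾)*5))*(-5) = (5*(15/4))*(-5) = (75/4)*(-5) = -375/4 ≈ -93.750)
(f + O)² = (-40 - 375/4)² = (-535/4)² = 286225/16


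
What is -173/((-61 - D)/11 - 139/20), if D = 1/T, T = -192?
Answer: 1826880/131947 ≈ 13.846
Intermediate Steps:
D = -1/192 (D = 1/(-192) = -1/192 ≈ -0.0052083)
-173/((-61 - D)/11 - 139/20) = -173/((-61 - 1*(-1/192))/11 - 139/20) = -173/((-61 + 1/192)*(1/11) - 139*1/20) = -173/(-11711/192*1/11 - 139/20) = -173/(-11711/2112 - 139/20) = -173/(-131947/10560) = -173*(-10560/131947) = 1826880/131947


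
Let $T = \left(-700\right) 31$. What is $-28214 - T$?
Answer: $-6514$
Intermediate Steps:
$T = -21700$
$-28214 - T = -28214 - -21700 = -28214 + 21700 = -6514$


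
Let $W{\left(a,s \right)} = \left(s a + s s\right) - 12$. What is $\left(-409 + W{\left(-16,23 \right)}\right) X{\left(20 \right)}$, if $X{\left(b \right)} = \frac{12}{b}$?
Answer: $-156$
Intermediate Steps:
$W{\left(a,s \right)} = -12 + s^{2} + a s$ ($W{\left(a,s \right)} = \left(a s + s^{2}\right) - 12 = \left(s^{2} + a s\right) - 12 = -12 + s^{2} + a s$)
$\left(-409 + W{\left(-16,23 \right)}\right) X{\left(20 \right)} = \left(-409 - \left(380 - 529\right)\right) \frac{12}{20} = \left(-409 - -149\right) 12 \cdot \frac{1}{20} = \left(-409 + 149\right) \frac{3}{5} = \left(-260\right) \frac{3}{5} = -156$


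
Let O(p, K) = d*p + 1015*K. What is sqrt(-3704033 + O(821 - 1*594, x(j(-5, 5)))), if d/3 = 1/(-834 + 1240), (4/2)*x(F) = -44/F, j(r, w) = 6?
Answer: I*sqrt(5500540545738)/1218 ≈ 1925.6*I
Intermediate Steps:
x(F) = -22/F (x(F) = (-44/F)/2 = -22/F)
d = 3/406 (d = 3/(-834 + 1240) = 3/406 ≈ 0.0073892)
O(p, K) = 1015*K + 3*p/406 (O(p, K) = 3*p/406 + 1015*K = 1015*K + 3*p/406)
sqrt(-3704033 + O(821 - 1*594, x(j(-5, 5)))) = sqrt(-3704033 + (1015*(-22/6) + 3*(821 - 1*594)/406)) = sqrt(-3704033 + (1015*(-22*1/6) + 3*(821 - 594)/406)) = sqrt(-3704033 + (1015*(-11/3) + (3/406)*227)) = sqrt(-3704033 + (-11165/3 + 681/406)) = sqrt(-3704033 - 4530947/1218) = sqrt(-4516043141/1218) = I*sqrt(5500540545738)/1218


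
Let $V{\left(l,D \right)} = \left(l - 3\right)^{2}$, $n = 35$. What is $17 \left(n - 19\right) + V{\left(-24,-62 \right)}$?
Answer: $1001$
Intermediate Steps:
$V{\left(l,D \right)} = \left(-3 + l\right)^{2}$
$17 \left(n - 19\right) + V{\left(-24,-62 \right)} = 17 \left(35 - 19\right) + \left(-3 - 24\right)^{2} = 17 \cdot 16 + \left(-27\right)^{2} = 272 + 729 = 1001$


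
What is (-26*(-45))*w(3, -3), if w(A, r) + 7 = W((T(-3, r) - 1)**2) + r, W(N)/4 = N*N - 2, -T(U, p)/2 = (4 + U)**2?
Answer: 358020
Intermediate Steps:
T(U, p) = -2*(4 + U)**2
W(N) = -8 + 4*N**2 (W(N) = 4*(N*N - 2) = 4*(N**2 - 2) = 4*(-2 + N**2) = -8 + 4*N**2)
w(A, r) = 309 + r (w(A, r) = -7 + ((-8 + 4*((-2*(4 - 3)**2 - 1)**2)**2) + r) = -7 + ((-8 + 4*((-2*1**2 - 1)**2)**2) + r) = -7 + ((-8 + 4*((-2*1 - 1)**2)**2) + r) = -7 + ((-8 + 4*((-2 - 1)**2)**2) + r) = -7 + ((-8 + 4*((-3)**2)**2) + r) = -7 + ((-8 + 4*9**2) + r) = -7 + ((-8 + 4*81) + r) = -7 + ((-8 + 324) + r) = -7 + (316 + r) = 309 + r)
(-26*(-45))*w(3, -3) = (-26*(-45))*(309 - 3) = 1170*306 = 358020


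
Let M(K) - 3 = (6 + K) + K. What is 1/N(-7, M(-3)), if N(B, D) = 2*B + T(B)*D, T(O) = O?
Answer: -1/35 ≈ -0.028571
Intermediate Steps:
M(K) = 9 + 2*K (M(K) = 3 + ((6 + K) + K) = 3 + (6 + 2*K) = 9 + 2*K)
N(B, D) = 2*B + B*D
1/N(-7, M(-3)) = 1/(-7*(2 + (9 + 2*(-3)))) = 1/(-7*(2 + (9 - 6))) = 1/(-7*(2 + 3)) = 1/(-7*5) = 1/(-35) = -1/35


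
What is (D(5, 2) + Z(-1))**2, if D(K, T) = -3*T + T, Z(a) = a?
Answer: 25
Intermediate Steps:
D(K, T) = -2*T
(D(5, 2) + Z(-1))**2 = (-2*2 - 1)**2 = (-4 - 1)**2 = (-5)**2 = 25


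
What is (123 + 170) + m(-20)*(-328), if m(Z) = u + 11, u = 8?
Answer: -5939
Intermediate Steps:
m(Z) = 19 (m(Z) = 8 + 11 = 19)
(123 + 170) + m(-20)*(-328) = (123 + 170) + 19*(-328) = 293 - 6232 = -5939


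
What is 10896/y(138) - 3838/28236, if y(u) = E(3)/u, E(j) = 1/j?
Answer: 63685505473/14118 ≈ 4.5109e+6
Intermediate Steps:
y(u) = 1/(3*u)
10896/y(138) - 3838/28236 = 10896/(((1/3)/138)) - 3838/28236 = 10896/(((1/3)*(1/138))) - 3838*1/28236 = 10896/(1/414) - 1919/14118 = 10896*414 - 1919/14118 = 4510944 - 1919/14118 = 63685505473/14118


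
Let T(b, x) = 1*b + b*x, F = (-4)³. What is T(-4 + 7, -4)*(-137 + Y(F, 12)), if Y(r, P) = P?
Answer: 1125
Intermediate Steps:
F = -64
T(b, x) = b + b*x
T(-4 + 7, -4)*(-137 + Y(F, 12)) = ((-4 + 7)*(1 - 4))*(-137 + 12) = (3*(-3))*(-125) = -9*(-125) = 1125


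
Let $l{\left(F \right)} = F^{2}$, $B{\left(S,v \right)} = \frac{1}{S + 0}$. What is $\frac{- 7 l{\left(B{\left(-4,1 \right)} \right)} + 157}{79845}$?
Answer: $\frac{167}{85168} \approx 0.0019608$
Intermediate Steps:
$B{\left(S,v \right)} = \frac{1}{S}$
$\frac{- 7 l{\left(B{\left(-4,1 \right)} \right)} + 157}{79845} = \frac{- 7 \left(\frac{1}{-4}\right)^{2} + 157}{79845} = \left(- 7 \left(- \frac{1}{4}\right)^{2} + 157\right) \frac{1}{79845} = \left(\left(-7\right) \frac{1}{16} + 157\right) \frac{1}{79845} = \left(- \frac{7}{16} + 157\right) \frac{1}{79845} = \frac{2505}{16} \cdot \frac{1}{79845} = \frac{167}{85168}$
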